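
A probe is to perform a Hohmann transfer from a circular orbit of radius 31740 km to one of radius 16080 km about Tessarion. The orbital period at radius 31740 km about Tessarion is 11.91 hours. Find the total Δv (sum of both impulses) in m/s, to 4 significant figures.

From Kepler's third law T² = 4π²r³/μ at r = 31740 km, T = 11.91 hours = 11.91 × 3600 s = 42876 s: μ = 4π²r³/T² = 6.86676×10^5 km³/s².
Semi-major axis of the transfer orbit: a_t = (31740 + 16080)/2 = 23910 km.
At r₁ the circular-orbit speed is v₁ = √(μ/r₁) = 4.6513 km/s.
On the transfer ellipse at r₁, vis-viva gives v_a = √[μ(2/r₁ − 1/a_t)] = 3.8144 km/s.
First burn Δv₁ = |v_a − v₁| = 0.8369 km/s.
At r₂, v₂ = √(μ/r₂) = 6.5348 km/s.
Transfer-orbit speed at r₂: v_p = √[μ(2/r₂ − 1/a_t)] = 7.5292 km/s.
Second burn Δv₂ = |v₂ − v_p| = 0.9944 km/s.
Δv = Δv₁ + Δv₂ = 0.8369 + 0.9944 = 1.831 km/s.

Δv = 1831 m/s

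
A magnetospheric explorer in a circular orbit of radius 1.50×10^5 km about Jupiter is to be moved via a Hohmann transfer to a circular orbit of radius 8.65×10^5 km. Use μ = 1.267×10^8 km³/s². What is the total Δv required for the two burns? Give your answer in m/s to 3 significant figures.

Δv = 14400 m/s

Transfer-ellipse semi-major axis a_t = (r₁ + r₂)/2 = (1.500×10^5 + 8.650×10^5)/2 = 5.075×10^5 km.
At r₁ the circular-orbit speed is v₁ = √(μ/r₁) = 29.06 km/s.
On the transfer ellipse at r₁, v² = μ(2/r − 1/a) gives v_p = √[μ(2/r₁ − 1/a_t)] = 37.94 km/s.
First burn Δv₁ = |v_p − v₁| = 8.880 km/s.
At r₂, v₂ = √(μ/r₂) = 12.103 km/s.
Transfer-orbit speed at r₂: v_a = √[μ(2/r₂ − 1/a_t)] = 6.5797 km/s.
Second burn Δv₂ = |v₂ − v_a| = 5.523 km/s.
Δv = Δv₁ + Δv₂ = 8.880 + 5.523 = 14.40 km/s.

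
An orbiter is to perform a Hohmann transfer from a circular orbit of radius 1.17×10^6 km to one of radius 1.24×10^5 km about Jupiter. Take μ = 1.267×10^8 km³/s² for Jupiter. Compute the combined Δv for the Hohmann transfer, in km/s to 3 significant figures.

Semi-major axis of the transfer orbit: a_t = (1.170×10^6 + 1.240×10^5)/2 = 6.470×10^5 km.
Circular speed at r₁: v₁ = √(μ/r₁) = √(1.267×10^8/1.170×10^6) = 10.4063 km/s.
Transfer-orbit speed at r₁ (v² = μ(2/r − 1/a)): v_a = √[μ(2/r₁ − 1/a_t)] = 4.55569 km/s.
First burn Δv₁ = |v_a − v₁| = 5.851 km/s.
Circular speed at r₂: v₂ = √(μ/r₂) = 31.97 km/s.
Transfer-orbit speed at r₂: v_p = √[μ(2/r₂ − 1/a_t)] = 42.99 km/s.
Second burn Δv₂ = |v₂ − v_p| = 11.02 km/s.
Total Δv = Δv₁ + Δv₂ = 16.87 km/s.

Δv = 16.9 km/s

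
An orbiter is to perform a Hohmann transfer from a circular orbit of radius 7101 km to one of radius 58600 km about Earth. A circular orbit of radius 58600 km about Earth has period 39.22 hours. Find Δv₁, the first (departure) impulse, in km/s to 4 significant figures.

From Kepler's third law T² = 4π²r³/μ at r = 58600 km, T = 39.22 hours = 39.22 × 3600 s = 1.41192×10^5 s: μ = 4π²r³/T² = 3.98504×10^5 km³/s².
The Hohmann ellipse has a_t = (r₁ + r₂)/2 = 32850.5 km.
Circular speed at r = 7101 km: v_c = √(μ/r) = 7.4913 km/s.
Transfer-orbit speed at the same r (vis-viva, a = a_t): v_t = √[μ(2/r − 1/a_t)] = 10.005 km/s.
Δv₁ = |v_t − v_c| = |10.005 − 7.4913| = 2.514 km/s.

Δv₁ = 2.514 km/s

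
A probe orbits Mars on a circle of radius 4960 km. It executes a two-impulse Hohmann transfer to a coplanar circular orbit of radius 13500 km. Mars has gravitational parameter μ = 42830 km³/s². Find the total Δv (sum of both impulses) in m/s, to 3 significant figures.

The Hohmann ellipse has a_t = (r₁ + r₂)/2 = 9230 km.
Circular speed at r₁: v₁ = √(μ/r₁) = √(42830/4960) = 2.9386 km/s.
On the transfer ellipse at r₁, v² = μ(2/r − 1/a) gives v_p = √[μ(2/r₁ − 1/a_t)] = 3.5539 km/s.
First burn Δv₁ = |v_p − v₁| = 0.6153 km/s.
Circular speed at r₂: v₂ = √(μ/r₂) = 1.7812 km/s.
Transfer-orbit speed at r₂: v_a = √[μ(2/r₂ − 1/a_t)] = 1.3057 km/s.
Second burn Δv₂ = |v₂ − v_a| = 0.4755 km/s.
Total Δv = Δv₁ + Δv₂ = 1.091 km/s.

Δv = 1090 m/s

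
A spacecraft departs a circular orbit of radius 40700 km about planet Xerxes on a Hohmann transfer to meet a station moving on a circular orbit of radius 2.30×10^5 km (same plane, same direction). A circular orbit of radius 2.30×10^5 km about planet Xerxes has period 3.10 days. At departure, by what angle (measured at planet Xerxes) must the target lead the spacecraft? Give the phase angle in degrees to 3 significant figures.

φ = 98.7°

From Kepler's third law T² = 4π²r³/μ at r = 2.30×10^5 km, T = 3.10 days = 3.10 × 86400 s = 2.6784×10^5 s: μ = 4π²r³/T² = 6.69564×10^6 km³/s².
Transfer-ellipse semi-major axis a_t = (r₁ + r₂)/2 = (40700 + 2.300×10^5)/2 = 1.3535×10^5 km.
The half-period of the transfer ellipse is t = π√(a_t³/μ) = 60456 s.
Target angular speed ω₂ = √(μ/r₂³) = 2.3459×10^-5 rad/s.
Angle swept by the target during transfer: ω₂·t = 1.4182 rad = 81.26°.
Arrival is 180° from departure on the ellipse, so φ = 180° − 81.26° = 98.7°.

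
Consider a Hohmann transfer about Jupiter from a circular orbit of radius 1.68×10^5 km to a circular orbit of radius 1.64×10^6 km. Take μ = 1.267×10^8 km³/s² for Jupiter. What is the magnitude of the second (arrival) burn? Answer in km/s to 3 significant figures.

Δv₂ = 5.00 km/s

Transfer-ellipse semi-major axis a_t = (r₁ + r₂)/2 = (1.680×10^5 + 1.640×10^6)/2 = 9.040×10^5 km.
On the circular orbit at r = 1.640×10^6 km, v_c = √(μ/r) = 8.7895 km/s.
Transfer-orbit speed at the same r (vis-viva, a = a_t): v_t = √[μ(2/r − 1/a_t)] = 3.7891 km/s.
Δv₂ = |v_t − v_c| = |3.7891 − 8.7895| = 5.000 km/s.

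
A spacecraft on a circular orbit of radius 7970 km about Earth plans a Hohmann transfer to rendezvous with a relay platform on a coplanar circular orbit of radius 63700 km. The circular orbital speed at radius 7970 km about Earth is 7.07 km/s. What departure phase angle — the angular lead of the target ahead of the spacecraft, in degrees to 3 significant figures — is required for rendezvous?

φ = 104°

From the circular-orbit relation v² = μ/r at r = 7970 km: μ = v²r = (7.07)² × 7970 = 3.98380×10^5 km³/s².
Semi-major axis of the transfer orbit: a_t = (7970 + 63700)/2 = 35835 km.
Transfer time t = π√(a_t³/μ) = 33765 s.
Target angular speed ω₂ = √(μ/r₂³) = 3.9259×10^-5 rad/s.
Angle swept by the target during transfer: ω₂·t = 1.3256 rad = 75.95°.
Arrival is 180° from departure on the ellipse, so φ = 180° − 75.95° = 104°.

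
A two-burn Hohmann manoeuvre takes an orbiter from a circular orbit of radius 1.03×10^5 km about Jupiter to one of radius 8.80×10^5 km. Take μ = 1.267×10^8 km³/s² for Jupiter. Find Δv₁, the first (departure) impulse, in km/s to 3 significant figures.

Transfer-ellipse semi-major axis a_t = (r₁ + r₂)/2 = (1.030×10^5 + 8.800×10^5)/2 = 4.915×10^5 km.
On the circular orbit at r = 1.030×10^5 km, v_c = √(μ/r) = 35.07 km/s.
Vis-viva on the transfer ellipse at r = 1.030×10^5 km gives v_t = √[μ(2/r − 1/a_t)] = 46.93 km/s.
Δv₁ = |v_t − v_c| = |46.93 − 35.07| = 11.86 km/s.

Δv₁ = 11.9 km/s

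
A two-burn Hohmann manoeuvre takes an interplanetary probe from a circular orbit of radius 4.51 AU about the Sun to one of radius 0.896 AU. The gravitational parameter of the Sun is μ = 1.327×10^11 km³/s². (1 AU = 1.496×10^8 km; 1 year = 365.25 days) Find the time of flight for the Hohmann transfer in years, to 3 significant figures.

In km: r₁ = 4.51 × 1.496×10^8 = 6.74696×10^8 km; r₂ = 0.896 × 1.496×10^8 = 1.340416×10^8 km.
Transfer-ellipse semi-major axis a_t = (r₁ + r₂)/2 = (6.74696×10^8 + 1.340416×10^8)/2 = 4.043688×10^8 km.
Transfer time t = π√(a_t³/μ) = π√((4.043688×10^8)³ / 1.327×10^11) = 7.013×10^7 s.
Converting: 7.013×10^7 s ÷ 3.15576×10^7 s/year (365.25 × 86400) = 2.22 years.

t = 2.22 years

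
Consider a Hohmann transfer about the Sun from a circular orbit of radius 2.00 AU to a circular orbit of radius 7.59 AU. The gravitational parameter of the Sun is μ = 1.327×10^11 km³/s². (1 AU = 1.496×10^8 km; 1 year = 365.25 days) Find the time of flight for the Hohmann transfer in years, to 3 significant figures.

t = 5.25 years

In km: r₁ = 2.00 × 1.496×10^8 = 2.992×10^8 km; r₂ = 7.59 × 1.496×10^8 = 1.135464×10^9 km.
Transfer-ellipse semi-major axis a_t = (r₁ + r₂)/2 = (2.992×10^8 + 1.135464×10^9)/2 = 7.17332×10^8 km.
By Kepler's third law the transfer-orbit period is T = 2π√(a_t³/μ), so t = T/2 = 1.657×10^8 s.
Converting: 1.657×10^8 s ÷ 3.15576×10^7 s/year (365.25 × 86400) = 5.25 years.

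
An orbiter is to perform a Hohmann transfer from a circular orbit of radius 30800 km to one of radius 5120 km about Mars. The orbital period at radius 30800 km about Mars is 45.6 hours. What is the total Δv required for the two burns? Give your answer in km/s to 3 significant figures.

From Kepler's third law T² = 4π²r³/μ at r = 30800 km, T = 45.6 hours = 45.6 × 3600 s = 1.6416×10^5 s: μ = 4π²r³/T² = 42803.3 km³/s².
Semi-major axis of the transfer orbit: a_t = (30800 + 5120)/2 = 17960 km.
At r₁ the circular-orbit speed is v₁ = √(μ/r₁) = 1.17886 km/s.
Transfer-orbit speed at r₁ (vis-viva): v_a = √[μ(2/r₁ − 1/a_t)] = 0.629427 km/s.
First burn Δv₁ = |v_a − v₁| = 0.5494 km/s.
At r₂, v₂ = √(μ/r₂) = 2.891 km/s.
Transfer-orbit speed at r₂: v_p = √[μ(2/r₂ − 1/a_t)] = 3.786 km/s.
Second burn Δv₂ = |v₂ − v_p| = 0.8950 km/s.
Δv = Δv₁ + Δv₂ = 0.5494 + 0.8950 = 1.444 km/s.

Δv = 1.44 km/s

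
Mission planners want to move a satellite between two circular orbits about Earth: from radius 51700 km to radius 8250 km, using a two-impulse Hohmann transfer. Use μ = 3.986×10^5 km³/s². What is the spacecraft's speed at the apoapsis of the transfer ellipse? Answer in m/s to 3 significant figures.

v = 1460 m/s

Transfer-ellipse semi-major axis a_t = (r₁ + r₂)/2 = (51700 + 8250)/2 = 29975 km.
The apoapsis of the transfer ellipse is at r = 51700 km.
Vis-viva: v = √[μ(2/r − 1/a_t)] = √[3.986×10^5 × (2/51700 − 1/29975)] = 1.457 km/s.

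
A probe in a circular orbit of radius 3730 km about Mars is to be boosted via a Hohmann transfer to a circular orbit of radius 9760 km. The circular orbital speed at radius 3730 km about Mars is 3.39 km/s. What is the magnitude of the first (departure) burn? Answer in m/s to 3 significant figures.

From the circular-orbit relation v² = μ/r at r = 3730 km: μ = v²r = (3.39)² × 3730 = 42865.5 km³/s².
The Hohmann ellipse has a_t = (r₁ + r₂)/2 = 6745 km.
Circular speed at r = 3730 km: v_c = √(μ/r) = 3.3900 km/s.
Transfer-orbit speed at the same r (vis-viva, a = a_t): v_t = √[μ(2/r − 1/a_t)] = 4.0779 km/s.
Δv₁ = |v_t − v_c| = |4.0779 − 3.3900| = 0.6879 km/s.

Δv₁ = 688 m/s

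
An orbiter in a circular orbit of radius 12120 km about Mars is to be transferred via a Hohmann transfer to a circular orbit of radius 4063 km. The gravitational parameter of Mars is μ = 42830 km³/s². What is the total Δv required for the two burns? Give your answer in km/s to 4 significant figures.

Δv = 1.275 km/s

Semi-major axis of the transfer orbit: a_t = (12120 + 4063)/2 = 8091.5 km.
At r₁ the circular-orbit speed is v₁ = √(μ/r₁) = 1.87985 km/s.
Transfer-orbit speed at r₁ (vis-viva equation): v_a = √[μ(2/r₁ − 1/a_t)] = 1.33208 km/s.
First burn Δv₁ = |v_a − v₁| = 0.5478 km/s.
At r₂, v₂ = √(μ/r₂) = 3.24676 km/s.
Transfer-orbit speed at r₂: v_p = √[μ(2/r₂ − 1/a_t)] = 3.97363 km/s.
Second burn Δv₂ = |v₂ − v_p| = 0.7269 km/s.
Total Δv = Δv₁ + Δv₂ = 1.275 km/s.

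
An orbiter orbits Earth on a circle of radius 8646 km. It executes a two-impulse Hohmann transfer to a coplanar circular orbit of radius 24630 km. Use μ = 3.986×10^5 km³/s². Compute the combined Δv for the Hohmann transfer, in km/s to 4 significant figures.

Δv = 2.594 km/s

The Hohmann ellipse has a_t = (r₁ + r₂)/2 = 16638 km.
At r₁ the circular-orbit speed is v₁ = √(μ/r₁) = 6.790 km/s.
On the transfer ellipse at r₁, vis-viva equation gives v_p = √[μ(2/r₁ − 1/a_t)] = 8.261 km/s.
First burn Δv₁ = |v_p − v₁| = 1.471 km/s.
Circular speed at r₂: v₂ = √(μ/r₂) = 4.023 km/s.
Transfer-orbit speed at r₂: v_a = √[μ(2/r₂ − 1/a_t)] = 2.900 km/s.
Second burn Δv₂ = |v₂ − v_a| = 1.123 km/s.
Δv = Δv₁ + Δv₂ = 1.471 + 1.123 = 2.594 km/s.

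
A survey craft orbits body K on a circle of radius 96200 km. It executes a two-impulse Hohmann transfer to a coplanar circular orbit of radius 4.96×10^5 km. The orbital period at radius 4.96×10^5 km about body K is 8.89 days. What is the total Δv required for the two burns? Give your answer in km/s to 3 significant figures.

From Kepler's third law T² = 4π²r³/μ at r = 4.96×10^5 km, T = 8.89 days = 8.89 × 86400 s = 7.68096×10^5 s: μ = 4π²r³/T² = 8.16533×10^6 km³/s².
The Hohmann ellipse has a_t = (r₁ + r₂)/2 = 2.961×10^5 km.
Circular speed at r₁: v₁ = √(μ/r₁) = √(8.16533×10^6/96200) = 9.2130 km/s.
Transfer-orbit speed at r₁ (vis-viva equation): v_p = √[μ(2/r₁ − 1/a_t)] = 11.924 km/s.
First burn Δv₁ = |v_p − v₁| = 2.711 km/s.
Circular speed at r₂: v₂ = √(μ/r₂) = 4.0574 km/s.
Transfer-orbit speed at r₂: v_a = √[μ(2/r₂ − 1/a_t)] = 2.3127 km/s.
Second burn Δv₂ = |v₂ − v_a| = 1.745 km/s.
Δv = Δv₁ + Δv₂ = 2.711 + 1.745 = 4.456 km/s.

Δv = 4.46 km/s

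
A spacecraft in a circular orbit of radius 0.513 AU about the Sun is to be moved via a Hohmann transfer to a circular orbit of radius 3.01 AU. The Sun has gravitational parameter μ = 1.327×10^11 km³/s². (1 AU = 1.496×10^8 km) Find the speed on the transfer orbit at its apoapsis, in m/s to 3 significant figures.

v = 9260 m/s

In km: r₁ = 0.513 × 1.496×10^8 = 7.67448×10^7 km; r₂ = 3.01 × 1.496×10^8 = 4.50296×10^8 km.
The Hohmann ellipse has a_t = (r₁ + r₂)/2 = 2.635204×10^8 km.
The apoapsis of the transfer ellipse is at r = 4.50296×10^8 km.
Applying v² = μ(2/r − 1/a_t): v = 9.264 km/s.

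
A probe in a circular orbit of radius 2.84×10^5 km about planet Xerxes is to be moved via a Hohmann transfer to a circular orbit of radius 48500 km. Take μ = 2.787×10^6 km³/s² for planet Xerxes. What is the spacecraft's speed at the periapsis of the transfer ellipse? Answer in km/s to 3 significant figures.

v = 9.91 km/s

The Hohmann ellipse has a_t = (r₁ + r₂)/2 = 1.6625×10^5 km.
At periapsis, r = 48500 km.
From the vis-viva equation, v = √[μ(2/r − 1/a_t)] = 9.908 km/s.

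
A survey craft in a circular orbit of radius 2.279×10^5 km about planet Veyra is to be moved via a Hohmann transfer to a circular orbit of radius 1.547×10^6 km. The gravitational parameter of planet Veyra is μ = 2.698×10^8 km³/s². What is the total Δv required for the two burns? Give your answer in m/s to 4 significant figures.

Δv = 17530 m/s

Transfer-ellipse semi-major axis a_t = (r₁ + r₂)/2 = (2.279×10^5 + 1.547×10^6)/2 = 8.8745×10^5 km.
Circular speed at r₁: v₁ = √(μ/r₁) = √(2.698×10^8/2.279×10^5) = 34.41 km/s.
On the transfer ellipse at r₁, v² = μ(2/r − 1/a) gives v_p = √[μ(2/r₁ − 1/a_t)] = 45.43 km/s.
First burn Δv₁ = |v_p − v₁| = 11.02 km/s.
At r₂, v₂ = √(μ/r₂) = 13.206 km/s.
Transfer-orbit speed at r₂: v_a = √[μ(2/r₂ − 1/a_t)] = 6.6923 km/s.
Second burn Δv₂ = |v₂ − v_a| = 6.514 km/s.
Δv = Δv₁ + Δv₂ = 11.02 + 6.514 = 17.53 km/s.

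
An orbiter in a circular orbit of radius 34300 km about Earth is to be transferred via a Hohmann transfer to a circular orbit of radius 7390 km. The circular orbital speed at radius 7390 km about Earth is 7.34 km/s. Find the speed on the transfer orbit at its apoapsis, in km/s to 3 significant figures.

v = 2.03 km/s

From the circular-orbit relation v² = μ/r at r = 7390 km: μ = v²r = (7.34)² × 7390 = 3.98141×10^5 km³/s².
Semi-major axis of the transfer orbit: a_t = (34300 + 7390)/2 = 20845 km.
At apoapsis, r = 34300 km.
Vis-viva: v = √[μ(2/r − 1/a_t)] = √[3.98141×10^5 × (2/34300 − 1/20845)] = 2.029 km/s.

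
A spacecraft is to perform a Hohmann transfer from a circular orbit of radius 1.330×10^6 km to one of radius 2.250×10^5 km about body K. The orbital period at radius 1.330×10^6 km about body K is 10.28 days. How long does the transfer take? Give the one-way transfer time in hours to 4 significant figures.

From Kepler's third law T² = 4π²r³/μ at r = 1.330×10^6 km, T = 10.28 days = 10.28 × 86400 s = 8.88192×10^5 s: μ = 4π²r³/T² = 1.17734×10^8 km³/s².
The Hohmann ellipse has a_t = (r₁ + r₂)/2 = 7.775×10^5 km.
Half the transfer-orbit period gives t = π√(a_t³/μ) = 1.985×10^5 s.
Converting: 1.985×10^5 s ÷ 3600 s/hour = 55.14 hours.

t = 55.14 hours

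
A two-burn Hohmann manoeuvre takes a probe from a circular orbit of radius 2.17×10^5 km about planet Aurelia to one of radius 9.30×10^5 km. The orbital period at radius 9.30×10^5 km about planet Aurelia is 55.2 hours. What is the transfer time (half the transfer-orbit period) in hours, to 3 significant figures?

t = 13.4 hours

From Kepler's third law T² = 4π²r³/μ at r = 9.30×10^5 km, T = 55.2 hours = 55.2 × 3600 s = 1.9872×10^5 s: μ = 4π²r³/T² = 8.04128×10^8 km³/s².
Transfer-ellipse semi-major axis a_t = (r₁ + r₂)/2 = (2.170×10^5 + 9.300×10^5)/2 = 5.735×10^5 km.
Half the transfer-orbit period gives t = π√(a_t³/μ) = 48120 s.
Converting: 48120 s ÷ 3600 s/hour = 13.4 hours.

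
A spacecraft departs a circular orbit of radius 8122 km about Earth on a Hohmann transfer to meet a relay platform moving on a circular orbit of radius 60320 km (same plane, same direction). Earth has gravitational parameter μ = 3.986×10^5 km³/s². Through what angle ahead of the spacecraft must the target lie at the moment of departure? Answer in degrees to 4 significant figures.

φ = 103.1°

Transfer-ellipse semi-major axis a_t = (r₁ + r₂)/2 = (8122 + 60320)/2 = 34221 km.
The half-period of the transfer ellipse is t = π√(a_t³/μ) = 31501 s.
The target's mean motion on its circular orbit is ω₂ = √(μ/r₂³) = 4.2616×10^-5 rad/s.
Angle swept by the target during transfer: ω₂·t = 1.34245 rad = 76.92°.
Arrival is 180° from departure on the ellipse, so φ = 180° − 76.92° = 103.1°.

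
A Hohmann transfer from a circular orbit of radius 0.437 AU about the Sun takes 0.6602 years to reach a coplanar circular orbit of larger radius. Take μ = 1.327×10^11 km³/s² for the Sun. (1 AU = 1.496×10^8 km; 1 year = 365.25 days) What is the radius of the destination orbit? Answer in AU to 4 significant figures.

r₂ = 1.970 AU

In km: r₁ = 0.437 × 1.496×10^8 = 6.53752×10^7 km.
Transfer time t = 0.6602 years × 365.25 × 86400 s = 2.083432752×10^7 s, and t = π√(a_t³/μ).
So a_t = (μ t²/π²)^(1/3) = (1.327×10^11 × (2.083432752×10^7)² / π²)^(1/3) = 1.8004×10^8 km.
Since a_t = (r₁ + r₂)/2, r₂ = 2a_t − r₁ = 2×1.8004×10^8 − 6.53752×10^7 = 2.947048×10^8 km.
In AU: r₂ = 2.947048×10^8 / 1.496×10^8 = 1.970 AU.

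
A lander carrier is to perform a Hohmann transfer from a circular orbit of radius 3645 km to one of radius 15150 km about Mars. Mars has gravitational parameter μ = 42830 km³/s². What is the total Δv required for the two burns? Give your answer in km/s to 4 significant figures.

Transfer-ellipse semi-major axis a_t = (r₁ + r₂)/2 = (3645 + 15150)/2 = 9397.5 km.
Circular speed at r₁: v₁ = √(μ/r₁) = √(42830/3645) = 3.4279 km/s.
Transfer-orbit speed at r₁ (v² = μ(2/r − 1/a)): v_p = √[μ(2/r₁ − 1/a_t)] = 4.3524 km/s.
First burn Δv₁ = |v_p − v₁| = 0.9245 km/s.
At r₂, v₂ = √(μ/r₂) = 1.6814 km/s.
Transfer-orbit speed at r₂: v_a = √[μ(2/r₂ − 1/a_t)] = 1.0472 km/s.
Second burn Δv₂ = |v₂ − v_a| = 0.6342 km/s.
Δv = Δv₁ + Δv₂ = 0.9245 + 0.6342 = 1.559 km/s.

Δv = 1.559 km/s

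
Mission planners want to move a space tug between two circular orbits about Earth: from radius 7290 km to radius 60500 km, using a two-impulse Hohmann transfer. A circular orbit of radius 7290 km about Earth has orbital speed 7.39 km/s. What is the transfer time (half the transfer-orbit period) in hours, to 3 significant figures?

From the circular-orbit relation v² = μ/r at r = 7290 km: μ = v²r = (7.39)² × 7290 = 3.98122×10^5 km³/s².
Transfer-ellipse semi-major axis a_t = (r₁ + r₂)/2 = (7290 + 60500)/2 = 33895 km.
Transfer time t = π√(a_t³/μ) = π√((33895)³ / 3.98122×10^5) = 31070 s.
Converting: 31070 s ÷ 3600 s/hour = 8.63 hours.

t = 8.63 hours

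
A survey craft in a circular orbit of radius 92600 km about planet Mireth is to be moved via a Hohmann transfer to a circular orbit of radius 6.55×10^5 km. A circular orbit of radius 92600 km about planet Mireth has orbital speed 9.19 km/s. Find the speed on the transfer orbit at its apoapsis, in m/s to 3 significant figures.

v = 1720 m/s

From the circular-orbit relation v² = μ/r at r = 92600 km: μ = v²r = (9.19)² × 92600 = 7.82063×10^6 km³/s².
Semi-major axis of the transfer orbit: a_t = (92600 + 6.550×10^5)/2 = 3.738×10^5 km.
The apoapsis of the transfer ellipse is at r = 6.550×10^5 km.
From the vis-viva equation, v = √[μ(2/r − 1/a_t)] = 1.720 km/s.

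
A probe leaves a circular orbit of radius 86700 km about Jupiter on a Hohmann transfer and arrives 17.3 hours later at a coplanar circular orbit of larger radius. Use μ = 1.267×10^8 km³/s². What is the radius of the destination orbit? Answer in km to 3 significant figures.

Transfer time t = 17.3 hours = 62280 s, and t = π√(a_t³/μ).
So a_t = (μ t²/π²)^(1/3) = (1.267×10^8 × (62280)² / π²)^(1/3) = 3.6790×10^5 km.
Since a_t = (r₁ + r₂)/2, r₂ = 2a_t − r₁ = 2×3.6790×10^5 − 86700 = 6.491×10^5 km.

r₂ = 6.49×10^5 km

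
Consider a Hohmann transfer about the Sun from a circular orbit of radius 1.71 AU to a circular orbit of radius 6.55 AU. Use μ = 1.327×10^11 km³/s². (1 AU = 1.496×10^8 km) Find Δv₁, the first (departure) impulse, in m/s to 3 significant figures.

Δv₁ = 5910 m/s

In km: r₁ = 1.71 × 1.496×10^8 = 2.55816×10^8 km; r₂ = 6.55 × 1.496×10^8 = 9.7988×10^8 km.
Semi-major axis of the transfer orbit: a_t = (2.55816×10^8 + 9.7988×10^8)/2 = 6.17848×10^8 km.
On the circular orbit at r = 2.55816×10^8 km, v_c = √(μ/r) = 22.776 km/s.
Vis-viva on the transfer ellipse at r = 2.55816×10^8 km gives v_t = √[μ(2/r − 1/a_t)] = 28.683 km/s.
Δv₁ = |v_t − v_c| = |28.683 − 22.776| = 5.907 km/s.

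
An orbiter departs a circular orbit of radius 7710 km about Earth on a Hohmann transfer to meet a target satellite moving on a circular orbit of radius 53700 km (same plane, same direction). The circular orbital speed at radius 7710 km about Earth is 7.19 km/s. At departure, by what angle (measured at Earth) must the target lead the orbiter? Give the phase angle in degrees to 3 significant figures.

φ = 102°

From the circular-orbit relation v² = μ/r at r = 7710 km: μ = v²r = (7.19)² × 7710 = 3.98577×10^5 km³/s².
The Hohmann ellipse has a_t = (r₁ + r₂)/2 = 30705 km.
The half-period of the transfer ellipse is t = π√(a_t³/μ) = 26773.6 s.
The target's mean motion on its circular orbit is ω₂ = √(μ/r₂³) = 5.07335×10^-5 rad/s.
Angle swept by the target during transfer: ω₂·t = 1.35832 rad = 77.83°.
Arrival is 180° from departure on the ellipse, so φ = 180° − 77.83° = 102°.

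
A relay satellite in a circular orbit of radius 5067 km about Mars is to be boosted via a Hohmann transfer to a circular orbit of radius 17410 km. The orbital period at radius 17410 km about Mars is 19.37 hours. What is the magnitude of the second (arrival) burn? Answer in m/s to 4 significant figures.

Δv₂ = 515.4 m/s

From Kepler's third law T² = 4π²r³/μ at r = 17410 km, T = 19.37 hours = 19.37 × 3600 s = 69732 s: μ = 4π²r³/T² = 42844.2 km³/s².
Transfer-ellipse semi-major axis a_t = (r₁ + r₂)/2 = (5067 + 17410)/2 = 11238.5 km.
On the circular orbit at r = 17410 km, v_c = √(μ/r) = 1.5687 km/s.
Transfer-orbit speed at the same r (vis-viva, a = a_t): v_t = √[μ(2/r − 1/a_t)] = 1.0533 km/s.
Δv₂ = |v_t − v_c| = |1.0533 − 1.5687| = 0.5154 km/s.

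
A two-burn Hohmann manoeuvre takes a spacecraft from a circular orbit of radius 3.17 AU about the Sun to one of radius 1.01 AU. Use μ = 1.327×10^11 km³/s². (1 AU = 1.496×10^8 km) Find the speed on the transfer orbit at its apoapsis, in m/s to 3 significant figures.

In km: r₁ = 3.17 × 1.496×10^8 = 4.74232×10^8 km; r₂ = 1.01 × 1.496×10^8 = 1.51096×10^8 km.
The Hohmann ellipse has a_t = (r₁ + r₂)/2 = 3.12664×10^8 km.
At apoapsis, r = 4.74232×10^8 km.
From the vis-viva equation, v = √[μ(2/r − 1/a_t)] = 11.63 km/s.

v = 11600 m/s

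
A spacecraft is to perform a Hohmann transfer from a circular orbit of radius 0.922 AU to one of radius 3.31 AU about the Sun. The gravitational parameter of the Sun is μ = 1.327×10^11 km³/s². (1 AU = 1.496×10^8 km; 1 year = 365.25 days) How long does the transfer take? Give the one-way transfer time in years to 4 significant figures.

t = 1.539 years

In km: r₁ = 0.922 × 1.496×10^8 = 1.379312×10^8 km; r₂ = 3.31 × 1.496×10^8 = 4.95176×10^8 km.
Transfer-ellipse semi-major axis a_t = (r₁ + r₂)/2 = (1.379312×10^8 + 4.95176×10^8)/2 = 3.165536×10^8 km.
By Kepler's third law the transfer-orbit period is T = 2π√(a_t³/μ), so t = T/2 = 4.857×10^7 s.
Converting: 4.857×10^7 s ÷ 3.15576×10^7 s/year (365.25 × 86400) = 1.539 years.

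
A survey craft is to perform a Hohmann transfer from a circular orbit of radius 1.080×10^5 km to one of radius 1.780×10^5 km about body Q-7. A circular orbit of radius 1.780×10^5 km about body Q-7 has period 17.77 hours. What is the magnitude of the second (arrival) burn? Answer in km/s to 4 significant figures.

From Kepler's third law T² = 4π²r³/μ at r = 1.780×10^5 km, T = 17.77 hours = 17.77 × 3600 s = 63972 s: μ = 4π²r³/T² = 5.44051×10^7 km³/s².
Transfer-ellipse semi-major axis a_t = (r₁ + r₂)/2 = (1.080×10^5 + 1.780×10^5)/2 = 1.430×10^5 km.
Circular speed at r = 1.780×10^5 km: v_c = √(μ/r) = 17.4828 km/s.
Vis-viva on the transfer ellipse at r = 1.780×10^5 km gives v_t = √[μ(2/r − 1/a_t)] = 15.1934 km/s.
Δv₂ = |v_t − v_c| = |15.1934 − 17.4828| = 2.289 km/s.

Δv₂ = 2.289 km/s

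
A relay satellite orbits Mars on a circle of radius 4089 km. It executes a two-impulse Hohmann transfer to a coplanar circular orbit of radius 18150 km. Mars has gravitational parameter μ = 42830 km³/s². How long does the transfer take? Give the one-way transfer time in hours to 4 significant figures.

t = 4.944 hours

Semi-major axis of the transfer orbit: a_t = (4089 + 18150)/2 = 11119.5 km.
Half the transfer-orbit period gives t = π√(a_t³/μ) = 17800 s.
Converting: 17800 s ÷ 3600 s/hour = 4.944 hours.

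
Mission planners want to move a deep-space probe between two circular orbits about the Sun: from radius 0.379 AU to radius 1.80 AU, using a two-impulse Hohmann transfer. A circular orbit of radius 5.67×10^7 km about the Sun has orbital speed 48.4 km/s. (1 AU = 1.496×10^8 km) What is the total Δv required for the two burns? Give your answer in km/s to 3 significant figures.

Δv = 22.9 km/s

From the circular-orbit relation v² = μ/r at r = 5.67×10^7 km: μ = v²r = (48.4)² × 5.67×10^7 = 1.32823×10^11 km³/s².
In km: r₁ = 0.379 × 1.496×10^8 = 5.66984×10^7 km; r₂ = 1.80 × 1.496×10^8 = 2.6928×10^8 km.
Transfer-ellipse semi-major axis a_t = (r₁ + r₂)/2 = (5.66984×10^7 + 2.6928×10^8)/2 = 1.629892×10^8 km.
At r₁ the circular-orbit speed is v₁ = √(μ/r₁) = 48.40 km/s.
Transfer-orbit speed at r₁ (vis-viva): v_p = √[μ(2/r₁ − 1/a_t)] = 62.21 km/s.
First burn Δv₁ = |v_p − v₁| = 13.81 km/s.
At r₂, v₂ = √(μ/r₂) = 22.21 km/s.
Transfer-orbit speed at r₂: v_a = √[μ(2/r₂ − 1/a_t)] = 13.10 km/s.
Second burn Δv₂ = |v₂ − v_a| = 9.110 km/s.
Δv = Δv₁ + Δv₂ = 13.81 + 9.110 = 22.92 km/s.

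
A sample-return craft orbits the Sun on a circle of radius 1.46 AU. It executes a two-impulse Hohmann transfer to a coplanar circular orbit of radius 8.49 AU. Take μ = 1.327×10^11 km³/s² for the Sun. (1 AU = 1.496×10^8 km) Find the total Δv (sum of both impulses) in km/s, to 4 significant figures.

Δv = 12.24 km/s

In km: r₁ = 1.46 × 1.496×10^8 = 2.18416×10^8 km; r₂ = 8.49 × 1.496×10^8 = 1.270104×10^9 km.
Semi-major axis of the transfer orbit: a_t = (2.18416×10^8 + 1.270104×10^9)/2 = 7.4426×10^8 km.
At r₁ the circular-orbit speed is v₁ = √(μ/r₁) = 24.6487 km/s.
Transfer-orbit speed at r₁ (v² = μ(2/r − 1/a)): v_p = √[μ(2/r₁ − 1/a_t)] = 32.1996 km/s.
First burn Δv₁ = |v_p − v₁| = 7.5509 km/s.
At r₂, v₂ = √(μ/r₂) = 10.22153 km/s.
Transfer-orbit speed at r₂: v_a = √[μ(2/r₂ − 1/a_t)] = 5.537270 km/s.
Second burn Δv₂ = |v₂ − v_a| = 4.6843 km/s.
Δv = Δv₁ + Δv₂ = 7.5509 + 4.6843 = 12.24 km/s.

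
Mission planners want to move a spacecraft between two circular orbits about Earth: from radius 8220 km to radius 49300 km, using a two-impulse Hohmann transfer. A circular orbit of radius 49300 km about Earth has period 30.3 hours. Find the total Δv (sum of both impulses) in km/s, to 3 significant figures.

From Kepler's third law T² = 4π²r³/μ at r = 49300 km, T = 30.3 hours = 30.3 × 3600 s = 1.0908×10^5 s: μ = 4π²r³/T² = 3.97567×10^5 km³/s².
The Hohmann ellipse has a_t = (r₁ + r₂)/2 = 28760 km.
At r₁ the circular-orbit speed is v₁ = √(μ/r₁) = 6.9546 km/s.
Transfer-orbit speed at r₁ (vis-viva equation): v_p = √[μ(2/r₁ − 1/a_t)] = 9.1054 km/s.
First burn Δv₁ = |v_p − v₁| = 2.1508 km/s.
Circular speed at r₂: v₂ = √(μ/r₂) = 2.8398 km/s.
Transfer-orbit speed at r₂: v_a = √[μ(2/r₂ − 1/a_t)] = 1.5182 km/s.
Second burn Δv₂ = |v₂ − v_a| = 1.3216 km/s.
Total Δv = Δv₁ + Δv₂ = 3.472 km/s.

Δv = 3.47 km/s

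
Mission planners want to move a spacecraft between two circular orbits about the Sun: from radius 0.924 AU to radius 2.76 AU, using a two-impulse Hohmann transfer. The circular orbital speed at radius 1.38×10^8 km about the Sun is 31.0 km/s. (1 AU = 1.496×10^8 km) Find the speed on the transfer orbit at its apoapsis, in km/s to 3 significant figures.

v = 12.7 km/s

From the circular-orbit relation v² = μ/r at r = 1.38×10^8 km: μ = v²r = (31.0)² × 1.38×10^8 = 1.32618×10^11 km³/s².
In km: r₁ = 0.924 × 1.496×10^8 = 1.382304×10^8 km; r₂ = 2.76 × 1.496×10^8 = 4.12896×10^8 km.
Semi-major axis of the transfer orbit: a_t = (1.382304×10^8 + 4.12896×10^8)/2 = 2.755632×10^8 km.
At apoapsis, r = 4.12896×10^8 km.
Vis-viva: v = √[μ(2/r − 1/a_t)] = √[1.32618×10^11 × (2/4.12896×10^8 − 1/2.755632×10^8)] = 12.69 km/s.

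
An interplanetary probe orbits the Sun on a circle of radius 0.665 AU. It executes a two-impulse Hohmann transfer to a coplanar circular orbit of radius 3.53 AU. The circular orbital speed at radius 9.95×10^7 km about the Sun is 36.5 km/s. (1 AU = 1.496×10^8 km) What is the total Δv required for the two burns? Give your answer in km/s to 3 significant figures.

From the circular-orbit relation v² = μ/r at r = 9.95×10^7 km: μ = v²r = (36.5)² × 9.95×10^7 = 1.32559×10^11 km³/s².
In km: r₁ = 0.665 × 1.496×10^8 = 9.9484×10^7 km; r₂ = 3.53 × 1.496×10^8 = 5.28088×10^8 km.
Semi-major axis of the transfer orbit: a_t = (9.9484×10^7 + 5.28088×10^8)/2 = 3.13786×10^8 km.
At r₁ the circular-orbit speed is v₁ = √(μ/r₁) = 36.50 km/s.
On the transfer ellipse at r₁, v² = μ(2/r − 1/a) gives v_p = √[μ(2/r₁ − 1/a_t)] = 47.35 km/s.
First burn Δv₁ = |v_p − v₁| = 10.85 km/s.
At r₂, v₂ = √(μ/r₂) = 15.844 km/s.
Transfer-orbit speed at r₂: v_a = √[μ(2/r₂ − 1/a_t)] = 8.9209 km/s.
Second burn Δv₂ = |v₂ − v_a| = 6.923 km/s.
Total Δv = Δv₁ + Δv₂ = 17.77 km/s.

Δv = 17.8 km/s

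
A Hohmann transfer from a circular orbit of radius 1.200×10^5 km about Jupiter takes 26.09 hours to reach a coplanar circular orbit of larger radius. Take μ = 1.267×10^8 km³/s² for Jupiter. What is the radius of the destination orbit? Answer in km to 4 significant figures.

r₂ = 8.476×10^5 km

Transfer time t = 26.09 hours = 93924 s, and t = π√(a_t³/μ).
So a_t = (μ t²/π²)^(1/3) = (1.267×10^8 × (93924)² / π²)^(1/3) = 4.8381×10^5 km.
Since a_t = (r₁ + r₂)/2, r₂ = 2a_t − r₁ = 2×4.8381×10^5 − 1.200×10^5 = 8.4762×10^5 km.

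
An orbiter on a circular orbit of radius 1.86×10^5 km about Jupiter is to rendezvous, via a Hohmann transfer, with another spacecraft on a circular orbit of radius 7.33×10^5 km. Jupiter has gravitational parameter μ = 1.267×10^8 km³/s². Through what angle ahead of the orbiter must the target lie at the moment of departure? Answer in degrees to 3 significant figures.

Transfer-ellipse semi-major axis a_t = (r₁ + r₂)/2 = (1.860×10^5 + 7.330×10^5)/2 = 4.595×10^5 km.
Transfer time t = π√(a_t³/μ) = 86934.0 s.
Target angular speed ω₂ = √(μ/r₂³) = 1.79363×10^-5 rad/s.
Angle swept by the target during transfer: ω₂·t = 1.5593 rad = 89.34°.
Arrival is 180° from departure on the ellipse, so φ = 180° − 89.34° = 90.7°.

φ = 90.7°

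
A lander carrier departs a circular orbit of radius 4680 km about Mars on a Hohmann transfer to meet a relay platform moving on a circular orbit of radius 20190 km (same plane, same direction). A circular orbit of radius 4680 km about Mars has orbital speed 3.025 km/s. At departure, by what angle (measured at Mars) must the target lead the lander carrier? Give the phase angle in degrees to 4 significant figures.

φ = 93.00°

From the circular-orbit relation v² = μ/r at r = 4680 km: μ = v²r = (3.025)² × 4680 = 42824.9 km³/s².
Semi-major axis of the transfer orbit: a_t = (4680 + 20190)/2 = 12435 km.
Transfer time t = π√(a_t³/μ) = 21051 s.
The target's mean motion on its circular orbit is ω₂ = √(μ/r₂³) = 7.2135×10^-5 rad/s.
Angle swept by the target during transfer: ω₂·t = 1.5185 rad = 87.00°.
The lander carrier traverses 180° on the transfer ellipse, so the target must lead by 180° − 87.00° = 93.00°.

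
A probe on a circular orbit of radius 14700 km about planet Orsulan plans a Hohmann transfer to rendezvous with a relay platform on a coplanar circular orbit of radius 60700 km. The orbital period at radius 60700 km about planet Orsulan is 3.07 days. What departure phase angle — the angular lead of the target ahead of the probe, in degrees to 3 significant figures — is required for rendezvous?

From Kepler's third law T² = 4π²r³/μ at r = 60700 km, T = 3.07 days = 3.07 × 86400 s = 2.65248×10^5 s: μ = 4π²r³/T² = 1.25494×10^5 km³/s².
Transfer-ellipse semi-major axis a_t = (r₁ + r₂)/2 = (14700 + 60700)/2 = 37700 km.
The half-period of the transfer ellipse is t = π√(a_t³/μ) = 64916 s.
Target angular speed ω₂ = √(μ/r₂³) = 2.3688×10^-5 rad/s.
Angle swept by the target during transfer: ω₂·t = 1.53773 rad = 88.11°.
Arrival is 180° from departure on the ellipse, so φ = 180° − 88.11° = 91.9°.

φ = 91.9°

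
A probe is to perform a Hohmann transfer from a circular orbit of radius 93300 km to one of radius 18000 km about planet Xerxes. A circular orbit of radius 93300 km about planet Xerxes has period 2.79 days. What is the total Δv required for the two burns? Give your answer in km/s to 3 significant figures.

From Kepler's third law T² = 4π²r³/μ at r = 93300 km, T = 2.79 days = 2.79 × 86400 s = 2.41056×10^5 s: μ = 4π²r³/T² = 5.51784×10^5 km³/s².
The Hohmann ellipse has a_t = (r₁ + r₂)/2 = 55650 km.
At r₁ the circular-orbit speed is v₁ = √(μ/r₁) = 2.432 km/s.
On the transfer ellipse at r₁, vis-viva equation gives v_a = √[μ(2/r₁ − 1/a_t)] = 1.383 km/s.
First burn Δv₁ = |v_a − v₁| = 1.049 km/s.
Circular speed at r₂: v₂ = √(μ/r₂) = 5.537 km/s.
Transfer-orbit speed at r₂: v_p = √[μ(2/r₂ − 1/a_t)] = 7.169 km/s.
Second burn Δv₂ = |v₂ − v_p| = 1.632 km/s.
Δv = Δv₁ + Δv₂ = 1.049 + 1.632 = 2.681 km/s.

Δv = 2.68 km/s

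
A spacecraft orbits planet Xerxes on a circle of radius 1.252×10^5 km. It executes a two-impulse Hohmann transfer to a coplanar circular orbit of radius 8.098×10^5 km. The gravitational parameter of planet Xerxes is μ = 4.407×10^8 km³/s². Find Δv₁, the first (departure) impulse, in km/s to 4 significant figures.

Δv₁ = 18.76 km/s

Transfer-ellipse semi-major axis a_t = (r₁ + r₂)/2 = (1.252×10^5 + 8.098×10^5)/2 = 4.675×10^5 km.
On the circular orbit at r = 1.252×10^5 km, v_c = √(μ/r) = 59.329 km/s.
Vis-viva on the transfer ellipse at r = 1.252×10^5 km gives v_t = √[μ(2/r − 1/a_t)] = 78.085 km/s.
Δv₁ = |v_t − v_c| = |78.085 − 59.329| = 18.76 km/s.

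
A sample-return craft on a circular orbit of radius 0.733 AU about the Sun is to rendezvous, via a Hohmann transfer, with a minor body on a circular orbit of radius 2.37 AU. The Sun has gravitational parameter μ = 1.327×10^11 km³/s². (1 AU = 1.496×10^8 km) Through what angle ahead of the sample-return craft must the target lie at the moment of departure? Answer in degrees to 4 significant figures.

In km: r₁ = 0.733 × 1.496×10^8 = 1.096568×10^8 km; r₂ = 2.37 × 1.496×10^8 = 3.54552×10^8 km.
Semi-major axis of the transfer orbit: a_t = (1.096568×10^8 + 3.54552×10^8)/2 = 2.321044×10^8 km.
Transfer time t = π√(a_t³/μ) = 3.050×10^7 s.
Target angular speed ω₂ = √(μ/r₂³) = 5.457×10^-8 rad/s.
Angle swept by the target during transfer: ω₂·t = 1.664 rad = 95.34°.
Arrival is 180° from departure on the ellipse, so φ = 180° − 95.34° = 84.66°.

φ = 84.66°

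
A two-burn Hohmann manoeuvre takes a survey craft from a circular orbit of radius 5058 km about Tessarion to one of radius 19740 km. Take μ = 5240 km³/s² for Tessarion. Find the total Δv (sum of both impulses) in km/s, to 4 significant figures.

Δv = 0.4526 km/s

Transfer-ellipse semi-major axis a_t = (r₁ + r₂)/2 = (5058 + 19740)/2 = 12399 km.
At r₁ the circular-orbit speed is v₁ = √(μ/r₁) = 1.01783 km/s.
Transfer-orbit speed at r₁ (v² = μ(2/r − 1/a)): v_p = √[μ(2/r₁ − 1/a_t)] = 1.28427 km/s.
First burn Δv₁ = |v_p − v₁| = 0.26644 km/s.
Circular speed at r₂: v₂ = √(μ/r₂) = 0.51522 km/s.
Transfer-orbit speed at r₂: v_a = √[μ(2/r₂ − 1/a_t)] = 0.32907 km/s.
Second burn Δv₂ = |v₂ − v_a| = 0.18615 km/s.
Δv = Δv₁ + Δv₂ = 0.26644 + 0.18615 = 0.4526 km/s.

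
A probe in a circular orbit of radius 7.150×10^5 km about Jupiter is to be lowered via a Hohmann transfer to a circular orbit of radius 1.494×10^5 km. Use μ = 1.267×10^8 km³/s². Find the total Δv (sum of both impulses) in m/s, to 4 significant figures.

Δv = 13820 m/s

Transfer-ellipse semi-major axis a_t = (r₁ + r₂)/2 = (7.150×10^5 + 1.494×10^5)/2 = 4.322×10^5 km.
At r₁ the circular-orbit speed is v₁ = √(μ/r₁) = 13.3118 km/s.
Transfer-orbit speed at r₁ (vis-viva): v_a = √[μ(2/r₁ − 1/a_t)] = 7.82651 km/s.
First burn Δv₁ = |v_a − v₁| = 5.485 km/s.
Circular speed at r₂: v₂ = √(μ/r₂) = 29.121 km/s.
Transfer-orbit speed at r₂: v_p = √[μ(2/r₂ − 1/a_t)] = 37.456 km/s.
Second burn Δv₂ = |v₂ − v_p| = 8.335 km/s.
Total Δv = Δv₁ + Δv₂ = 13.82 km/s.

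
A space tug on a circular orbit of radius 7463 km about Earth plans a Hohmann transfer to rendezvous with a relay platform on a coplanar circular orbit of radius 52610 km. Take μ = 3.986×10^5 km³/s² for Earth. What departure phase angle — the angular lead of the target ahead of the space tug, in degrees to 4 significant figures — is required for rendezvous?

φ = 102.3°

The Hohmann ellipse has a_t = (r₁ + r₂)/2 = 30036.5 km.
Transfer time t = π√(a_t³/μ) = 25903.307 s.
Target angular speed ω₂ = √(μ/r₂³) = 5.2319814×10^-5 rad/s.
Angle swept by the target during transfer: ω₂·t = 1.3552562 rad = 77.6505°.
The space tug traverses 180° on the transfer ellipse, so the target must lead by 180° − 77.6505° = 102.3°.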